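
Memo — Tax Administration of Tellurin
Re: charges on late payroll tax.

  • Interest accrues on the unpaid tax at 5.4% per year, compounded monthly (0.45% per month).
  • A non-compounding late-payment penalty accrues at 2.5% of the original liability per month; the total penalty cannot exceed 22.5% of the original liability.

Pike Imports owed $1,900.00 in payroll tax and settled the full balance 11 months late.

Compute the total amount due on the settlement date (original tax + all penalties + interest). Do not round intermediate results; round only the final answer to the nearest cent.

$2,423.69

Penalty (uncapped): 11 × 2.5% × $1,900.00 = $522.50; cap = 22.5% × $1,900.00 = $427.50 → penalty = $427.50
Interest: $1,900.00 × ((1 + 0.0045)^11 − 1) = $1,900.00 × 0.0506289… = $96.1950…
Total = $1,900.00 + $427.5000 + $96.1950… = $2,423.69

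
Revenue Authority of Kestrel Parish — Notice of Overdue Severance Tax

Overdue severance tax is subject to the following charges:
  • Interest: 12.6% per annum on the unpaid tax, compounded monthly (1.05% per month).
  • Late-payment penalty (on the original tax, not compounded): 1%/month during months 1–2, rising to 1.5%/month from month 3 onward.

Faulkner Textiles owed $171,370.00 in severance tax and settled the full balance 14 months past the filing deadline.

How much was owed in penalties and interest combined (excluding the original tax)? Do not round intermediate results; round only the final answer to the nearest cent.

$61,259.04

Penalty, months 1–2: 2 × 1% × $171,370.00 = $3,427.40
Penalty, months 3–14: 12 × 1.5% × $171,370.00 = $30,846.60
Interest: $171,370.00 × ((1 + 0.0105)^14 − 1) = $171,370.00 × 0.1574666… = $26,985.0431…
Penalties + interest = $34,274.0000 + $26,985.0431… = $61,259.04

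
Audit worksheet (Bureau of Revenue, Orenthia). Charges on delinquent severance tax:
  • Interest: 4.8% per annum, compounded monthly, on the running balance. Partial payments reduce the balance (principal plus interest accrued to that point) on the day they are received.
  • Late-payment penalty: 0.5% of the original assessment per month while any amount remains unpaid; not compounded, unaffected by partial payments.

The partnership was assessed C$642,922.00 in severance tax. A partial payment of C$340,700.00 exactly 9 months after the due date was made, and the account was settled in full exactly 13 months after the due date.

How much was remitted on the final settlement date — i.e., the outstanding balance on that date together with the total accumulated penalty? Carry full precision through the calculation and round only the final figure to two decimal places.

C$372,774.13

Monthly rate = 4.8% ÷ 12 = 0.4%
Balance at month 9: C$642,922.0000 × (1 + 0.004)^9 = C$666,440.9922…
After C$340,700.00 payment: C$666,440.9922… − C$340,700.00 = C$325,740.9922…
Balance at month 13: C$325,740.9922… × (1 + 0.004)^4 = C$330,984.2027…
Penalty: 13 × 0.5% × C$642,922.00 = C$41,789.93
Final settlement = outstanding balance + penalty = C$330,984.2027… + C$41,789.93 = C$372,774.13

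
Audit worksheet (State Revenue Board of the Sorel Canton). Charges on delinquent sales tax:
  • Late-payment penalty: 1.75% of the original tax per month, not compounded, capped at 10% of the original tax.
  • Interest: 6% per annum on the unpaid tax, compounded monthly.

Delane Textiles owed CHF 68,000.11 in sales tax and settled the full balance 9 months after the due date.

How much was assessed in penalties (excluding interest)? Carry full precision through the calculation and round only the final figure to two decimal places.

CHF 6,800.01

Penalty (uncapped): 9 × 1.75% × CHF 68,000.11 = CHF 10,710.02…; cap = 10% × CHF 68,000.11 = CHF 6,800.01… → penalty = CHF 6,800.01…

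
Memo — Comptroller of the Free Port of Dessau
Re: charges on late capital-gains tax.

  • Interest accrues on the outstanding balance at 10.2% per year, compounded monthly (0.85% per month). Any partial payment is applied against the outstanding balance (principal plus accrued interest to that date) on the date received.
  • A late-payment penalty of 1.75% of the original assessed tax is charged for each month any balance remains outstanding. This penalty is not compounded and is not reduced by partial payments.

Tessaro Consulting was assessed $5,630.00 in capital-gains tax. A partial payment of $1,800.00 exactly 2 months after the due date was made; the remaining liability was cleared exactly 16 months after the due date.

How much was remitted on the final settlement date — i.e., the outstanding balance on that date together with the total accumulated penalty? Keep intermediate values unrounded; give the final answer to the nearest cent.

Balance at month 2: $5,630.0000 × (1 + 0.0085)^2 = $5,726.1168…
After $1,800.00 payment: $5,726.1168… − $1,800.00 = $3,926.1168…
Balance at month 16: $3,926.1168… × (1 + 0.0085)^14 = $4,420.0364…
Penalty: 16 × 1.75% × $5,630.00 = $1,576.40
Final settlement = outstanding balance + penalty = $4,420.0364… + $1,576.40 = $5,996.44

$5,996.44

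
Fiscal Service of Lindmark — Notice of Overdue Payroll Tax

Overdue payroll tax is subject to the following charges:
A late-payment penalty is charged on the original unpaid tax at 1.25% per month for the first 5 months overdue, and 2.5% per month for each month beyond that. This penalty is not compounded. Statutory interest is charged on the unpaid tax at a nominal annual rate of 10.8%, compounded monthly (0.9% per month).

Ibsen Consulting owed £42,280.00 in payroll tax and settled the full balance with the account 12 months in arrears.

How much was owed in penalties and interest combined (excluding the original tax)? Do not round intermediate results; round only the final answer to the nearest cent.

£14,840.69

Penalty, months 1–5: 5 × 1.25% × £42,280.00 = £2,642.50
Penalty, months 6–12: 7 × 2.5% × £42,280.00 = £7,399.00
Interest: £42,280.00 × ((1 + 0.009)^12 − 1) = £42,280.00 × 0.1135097… = £4,799.1891…
Penalties + interest = £10,041.5000 + £4,799.1891… = £14,840.69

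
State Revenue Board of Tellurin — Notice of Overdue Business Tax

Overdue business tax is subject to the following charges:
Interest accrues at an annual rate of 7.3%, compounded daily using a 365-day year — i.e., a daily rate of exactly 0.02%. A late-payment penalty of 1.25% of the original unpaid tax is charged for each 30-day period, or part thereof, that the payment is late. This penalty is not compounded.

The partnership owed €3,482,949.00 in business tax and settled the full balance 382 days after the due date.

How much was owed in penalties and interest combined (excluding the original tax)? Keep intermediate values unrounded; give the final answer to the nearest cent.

€842,476.60

Penalty periods: ⌈382/30⌉ = 13; penalty = 13 × 1.25% × €3,482,949.00 = €565,979.21…
Interest: €3,482,949.00 × ((1 + 0.0002)^382 − 1) = €3,482,949.00 × 0.07938600… = €276,497.3896…
Penalties + interest = €565,979.2125 + €276,497.3896… = €842,476.60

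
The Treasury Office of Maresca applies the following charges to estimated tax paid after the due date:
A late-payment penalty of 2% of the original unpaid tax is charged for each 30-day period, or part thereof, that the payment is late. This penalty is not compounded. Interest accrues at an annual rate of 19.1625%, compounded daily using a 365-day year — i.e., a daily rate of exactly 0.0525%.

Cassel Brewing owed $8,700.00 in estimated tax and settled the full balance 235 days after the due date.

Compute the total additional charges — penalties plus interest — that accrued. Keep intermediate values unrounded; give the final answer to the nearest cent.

$2,534.07

Penalty periods: ⌈235/30⌉ = 8; penalty = 8 × 2% × $8,700.00 = $1,392.00
Interest: $8,700.00 × ((1 + 0.000525)^235 − 1) = $8,700.00 × 0.13127196… = $1,142.0660…
Penalties + interest = $1,392.0000 + $1,142.0660… = $2,534.07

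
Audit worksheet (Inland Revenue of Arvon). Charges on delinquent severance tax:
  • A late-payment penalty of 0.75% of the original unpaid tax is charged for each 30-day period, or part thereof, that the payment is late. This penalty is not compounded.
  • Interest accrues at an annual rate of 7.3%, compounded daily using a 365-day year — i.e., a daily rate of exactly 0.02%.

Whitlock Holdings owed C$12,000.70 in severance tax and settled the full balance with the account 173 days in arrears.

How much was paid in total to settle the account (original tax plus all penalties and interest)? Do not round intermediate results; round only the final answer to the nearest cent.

Penalty periods: ⌈173/30⌉ = 6; penalty = 6 × 0.75% × C$12,000.70 = C$540.03…
Interest: C$12,000.70 × ((1 + 0.0002)^173 − 1) = C$12,000.70 × 0.03520196… = C$422.4482…
Total = C$12,000.70 + C$540.0315 + C$422.4482… = C$12,963.18

C$12,963.18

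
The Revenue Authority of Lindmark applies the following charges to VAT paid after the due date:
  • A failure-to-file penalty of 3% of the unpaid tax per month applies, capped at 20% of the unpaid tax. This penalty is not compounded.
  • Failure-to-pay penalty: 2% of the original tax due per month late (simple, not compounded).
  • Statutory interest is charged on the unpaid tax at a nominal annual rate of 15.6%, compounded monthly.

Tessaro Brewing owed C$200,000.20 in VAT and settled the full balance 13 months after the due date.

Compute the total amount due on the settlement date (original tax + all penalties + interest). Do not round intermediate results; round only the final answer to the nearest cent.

C$328,566.58

Failure-to-file: 13 × 3% × C$200,000.20 = C$78,000.08…, capped at 20% × C$200,000.20 = C$40,000.04
Failure-to-pay penalty = 2% × C$200,000.20 × 13 mo = C$52,000.05…
Interest (15.6%/yr ÷ 12 = 1.3%/month): C$200,000.20 × ((1 + 0.013)^13 − 1) = C$36,566.2864…
Total = C$200,000.20 + C$92,000.0920 + C$36,566.2864… = C$328,566.58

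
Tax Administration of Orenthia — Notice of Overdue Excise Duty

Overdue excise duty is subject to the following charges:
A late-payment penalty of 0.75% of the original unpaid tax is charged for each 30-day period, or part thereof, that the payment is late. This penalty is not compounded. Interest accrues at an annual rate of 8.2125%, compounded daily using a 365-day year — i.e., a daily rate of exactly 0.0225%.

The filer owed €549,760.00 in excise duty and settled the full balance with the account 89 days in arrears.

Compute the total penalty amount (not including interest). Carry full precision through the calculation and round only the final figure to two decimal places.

Penalty periods: ⌈89/30⌉ = 3; penalty = 3 × 0.75% × €549,760.00 = €12,369.60

€12,369.60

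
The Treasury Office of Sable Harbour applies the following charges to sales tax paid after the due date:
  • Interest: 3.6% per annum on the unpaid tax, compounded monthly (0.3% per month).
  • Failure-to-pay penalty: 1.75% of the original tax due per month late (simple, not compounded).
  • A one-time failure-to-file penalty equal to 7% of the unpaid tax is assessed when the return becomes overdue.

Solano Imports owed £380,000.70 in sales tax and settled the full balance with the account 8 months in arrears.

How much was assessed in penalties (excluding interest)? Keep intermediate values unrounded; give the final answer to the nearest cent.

£79,800.15

Failure-to-file penalty: 7% × £380,000.70 = £26,600.05…
Failure-to-pay penalty: 8 × 1.75% × £380,000.70 = £53,200.10…
Total penalty = £26,600.05… + £53,200.10… = £79,800.15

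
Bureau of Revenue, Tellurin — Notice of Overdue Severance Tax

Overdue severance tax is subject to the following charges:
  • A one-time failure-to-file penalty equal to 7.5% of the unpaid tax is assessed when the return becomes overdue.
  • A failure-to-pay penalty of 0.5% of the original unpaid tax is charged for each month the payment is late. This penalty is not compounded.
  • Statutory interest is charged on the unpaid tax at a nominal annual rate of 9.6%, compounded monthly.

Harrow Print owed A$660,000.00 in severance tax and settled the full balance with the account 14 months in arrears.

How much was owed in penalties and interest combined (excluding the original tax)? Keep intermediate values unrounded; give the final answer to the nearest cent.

Failure-to-file penalty: 7.5% × A$660,000.00 = A$49,500.00
Failure-to-pay penalty: 14 × 0.5% × A$660,000.00 = A$46,200.00
Interest (9.6%/yr ÷ 12 = 0.8%/month): A$660,000.00 × ((1 + 0.008)^14 − 1) = A$77,889.5928…
Penalties + interest = A$95,700.0000 + A$77,889.5928… = A$173,589.59

A$173,589.59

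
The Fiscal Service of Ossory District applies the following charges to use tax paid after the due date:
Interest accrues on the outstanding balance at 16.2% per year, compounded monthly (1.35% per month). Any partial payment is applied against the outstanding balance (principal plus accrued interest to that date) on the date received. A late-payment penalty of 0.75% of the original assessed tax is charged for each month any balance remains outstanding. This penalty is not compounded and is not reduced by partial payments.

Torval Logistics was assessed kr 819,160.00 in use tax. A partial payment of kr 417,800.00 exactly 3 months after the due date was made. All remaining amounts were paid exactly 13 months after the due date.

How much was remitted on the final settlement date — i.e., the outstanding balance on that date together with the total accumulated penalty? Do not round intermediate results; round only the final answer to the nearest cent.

Balance at month 3: kr 819,160.0000 × (1 + 0.0135)^3 = kr 852,785.8712…
After kr 417,800.00 payment: kr 852,785.8712… − kr 417,800.00 = kr 434,985.8712…
Balance at month 13: kr 434,985.8712… × (1 + 0.0135)^10 = kr 497,407.9029…
Penalty: 13 × 0.75% × kr 819,160.00 = kr 79,868.10
Final settlement = outstanding balance + penalty = kr 497,407.9029… + kr 79,868.10 = kr 577,276.00

kr 577,276.00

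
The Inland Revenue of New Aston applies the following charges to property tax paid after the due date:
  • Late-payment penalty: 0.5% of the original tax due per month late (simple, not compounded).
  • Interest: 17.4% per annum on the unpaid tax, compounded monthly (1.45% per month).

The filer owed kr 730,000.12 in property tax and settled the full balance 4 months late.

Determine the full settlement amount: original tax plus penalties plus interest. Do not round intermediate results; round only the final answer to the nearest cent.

kr 787,869.96

Late-payment penalty: 4 × 0.5% × kr 730,000.12 = kr 14,600.00…
Interest: kr 730,000.12 × ((1 + 0.0145)^4 − 1) = kr 730,000.12 × 0.0592737… = kr 43,269.8364…
Total = kr 730,000.12 + kr 14,600.0024 + kr 43,269.8364… = kr 787,869.96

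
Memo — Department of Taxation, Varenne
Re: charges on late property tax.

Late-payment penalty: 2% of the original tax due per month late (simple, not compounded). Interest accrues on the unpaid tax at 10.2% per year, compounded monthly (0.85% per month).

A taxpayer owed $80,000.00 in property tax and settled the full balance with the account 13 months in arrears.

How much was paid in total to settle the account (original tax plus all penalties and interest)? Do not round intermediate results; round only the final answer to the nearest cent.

Late-payment penalty = 2% × $80,000.00 × 13 mo = $20,800.00
Interest: $80,000.00 × ((1 + 0.0085)^13 − 1) = $80,000.00 × 0.1163149… = $9,305.1944…
Total = $80,000.00 + $20,800.0000 + $9,305.1944… = $110,105.19

$110,105.19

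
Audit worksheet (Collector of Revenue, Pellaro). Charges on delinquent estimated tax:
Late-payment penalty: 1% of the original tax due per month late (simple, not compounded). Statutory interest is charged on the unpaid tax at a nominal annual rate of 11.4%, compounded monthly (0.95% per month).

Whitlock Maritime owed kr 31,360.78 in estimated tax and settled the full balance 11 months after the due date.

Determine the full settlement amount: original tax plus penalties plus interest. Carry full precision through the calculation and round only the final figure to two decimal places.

Late-payment penalty = 1% × kr 31,360.78 × 11 mo = kr 3,449.69…
Interest: kr 31,360.78 × ((1 + 0.0095)^11 − 1) = kr 31,360.78 × 0.1096079… = kr 3,437.3905…
Total = kr 31,360.78 + kr 3,449.6858 + kr 3,437.3905… = kr 38,247.86

kr 38,247.86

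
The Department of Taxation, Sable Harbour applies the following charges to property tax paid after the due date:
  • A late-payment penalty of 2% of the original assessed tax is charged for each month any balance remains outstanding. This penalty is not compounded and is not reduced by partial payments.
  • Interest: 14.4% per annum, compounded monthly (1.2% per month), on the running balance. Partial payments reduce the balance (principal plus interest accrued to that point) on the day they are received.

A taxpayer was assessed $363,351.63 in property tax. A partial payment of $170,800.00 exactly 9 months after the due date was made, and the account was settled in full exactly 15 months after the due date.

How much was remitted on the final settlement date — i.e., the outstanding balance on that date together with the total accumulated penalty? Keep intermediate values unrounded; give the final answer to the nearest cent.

Balance at month 9: $363,351.6300 × (1 + 0.012)^9 = $404,530.9229…
After $170,800.00 payment: $404,530.9229… − $170,800.00 = $233,730.9229…
Balance at month 15: $233,730.9229… × (1 + 0.012)^6 = $251,072.5590…
Penalty: 15 × 2% × $363,351.63 = $109,005.49…
Final settlement = outstanding balance + penalty = $251,072.5590… + $109,005.49… = $360,078.05

$360,078.05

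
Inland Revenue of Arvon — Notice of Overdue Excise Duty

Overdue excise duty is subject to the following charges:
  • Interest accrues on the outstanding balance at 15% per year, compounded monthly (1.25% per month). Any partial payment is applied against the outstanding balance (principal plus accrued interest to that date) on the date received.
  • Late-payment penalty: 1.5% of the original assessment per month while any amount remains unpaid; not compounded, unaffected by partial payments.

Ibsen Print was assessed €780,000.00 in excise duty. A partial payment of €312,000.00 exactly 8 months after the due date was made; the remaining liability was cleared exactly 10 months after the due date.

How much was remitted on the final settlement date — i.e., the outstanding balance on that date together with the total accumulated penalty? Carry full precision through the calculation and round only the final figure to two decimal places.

Balance at month 8: €780,000.0000 × (1 + 0.0125)^8 = €861,499.1589…
After €312,000.00 payment: €861,499.1589… − €312,000.00 = €549,499.1589…
Balance at month 10: €549,499.1589… × (1 + 0.0125)^2 = €563,322.4971…
Penalty: 10 × 1.5% × €780,000.00 = €117,000.00
Final settlement = outstanding balance + penalty = €563,322.4971… + €117,000.00 = €680,322.50

€680,322.50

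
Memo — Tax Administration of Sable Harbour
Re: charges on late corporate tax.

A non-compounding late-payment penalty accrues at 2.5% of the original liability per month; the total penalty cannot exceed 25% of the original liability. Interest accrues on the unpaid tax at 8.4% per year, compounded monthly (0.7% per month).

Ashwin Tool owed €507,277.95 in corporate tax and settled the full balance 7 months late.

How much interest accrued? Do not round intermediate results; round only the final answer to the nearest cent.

Interest: €507,277.95 × ((1 + 0.007)^7 − 1) = €507,277.95 × 0.0500411… = €25,384.7412…

€25,384.74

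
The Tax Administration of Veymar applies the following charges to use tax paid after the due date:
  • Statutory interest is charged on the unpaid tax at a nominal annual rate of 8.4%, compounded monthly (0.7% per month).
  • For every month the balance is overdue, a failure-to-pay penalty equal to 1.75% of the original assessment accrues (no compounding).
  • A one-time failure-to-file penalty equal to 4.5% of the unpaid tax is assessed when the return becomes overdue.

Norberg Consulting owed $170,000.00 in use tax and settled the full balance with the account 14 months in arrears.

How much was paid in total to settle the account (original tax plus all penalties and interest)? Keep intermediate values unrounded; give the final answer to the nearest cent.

Failure-to-file penalty: 4.5% × $170,000.00 = $7,650.00
Failure-to-pay penalty = 1.75% × $170,000.00 × 14 mo = $41,650.00
Interest: $170,000.00 × ((1 + 0.007)^14 − 1) = $170,000.00 × 0.1025863… = $17,439.6692…
Total = $170,000.00 + $49,300.0000 + $17,439.6692… = $236,739.67

$236,739.67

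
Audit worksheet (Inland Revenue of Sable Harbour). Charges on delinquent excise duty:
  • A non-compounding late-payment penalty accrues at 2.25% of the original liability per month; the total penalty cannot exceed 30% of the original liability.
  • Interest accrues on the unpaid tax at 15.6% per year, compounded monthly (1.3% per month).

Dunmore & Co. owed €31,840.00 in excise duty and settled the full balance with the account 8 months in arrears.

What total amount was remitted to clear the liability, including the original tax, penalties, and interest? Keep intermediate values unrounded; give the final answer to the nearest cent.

€41,037.21

Penalty: 8 × 2.25% × €31,840.00 = €5,731.20 (below the 30% cap of €9,552.00)
Interest: €31,840.00 × ((1 + 0.013)^8 − 1) = €31,840.00 × 0.1088571… = €3,466.0085…
Total = €31,840.00 + €5,731.2000 + €3,466.0085… = €41,037.21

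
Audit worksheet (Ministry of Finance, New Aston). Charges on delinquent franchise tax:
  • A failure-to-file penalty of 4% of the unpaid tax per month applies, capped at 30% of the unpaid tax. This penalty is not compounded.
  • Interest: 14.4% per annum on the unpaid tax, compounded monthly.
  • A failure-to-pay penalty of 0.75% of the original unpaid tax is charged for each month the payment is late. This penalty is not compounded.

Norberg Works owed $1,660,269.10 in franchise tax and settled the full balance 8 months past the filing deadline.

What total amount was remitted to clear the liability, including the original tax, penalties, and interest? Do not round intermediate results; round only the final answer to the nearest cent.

$2,424,209.11

Failure-to-file: 8 × 4% × $1,660,269.10 = $531,286.11…, capped at 30% × $1,660,269.10 = $498,080.73
Failure-to-pay penalty: 8 × 0.75% × $1,660,269.10 = $99,616.15…
Interest (14.4%/yr ÷ 12 = 1.2%/month): $1,660,269.10 × ((1 + 0.012)^8 − 1) = $166,243.1327…
Total = $1,660,269.10 + $597,696.8760 + $166,243.1327… = $2,424,209.11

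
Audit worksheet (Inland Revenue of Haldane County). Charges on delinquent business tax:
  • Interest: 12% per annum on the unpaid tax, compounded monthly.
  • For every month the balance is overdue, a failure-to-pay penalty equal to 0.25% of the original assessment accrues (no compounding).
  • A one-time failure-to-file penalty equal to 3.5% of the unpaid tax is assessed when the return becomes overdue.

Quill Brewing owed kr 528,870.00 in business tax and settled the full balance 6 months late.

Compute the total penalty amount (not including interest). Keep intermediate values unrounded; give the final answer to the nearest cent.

kr 26,443.50

Failure-to-file penalty: 3.5% × kr 528,870.00 = kr 18,510.45
Failure-to-pay penalty: 6 × 0.25% × kr 528,870.00 = kr 7,933.05
Total penalty = kr 18,510.45 + kr 7,933.05 = kr 26,443.50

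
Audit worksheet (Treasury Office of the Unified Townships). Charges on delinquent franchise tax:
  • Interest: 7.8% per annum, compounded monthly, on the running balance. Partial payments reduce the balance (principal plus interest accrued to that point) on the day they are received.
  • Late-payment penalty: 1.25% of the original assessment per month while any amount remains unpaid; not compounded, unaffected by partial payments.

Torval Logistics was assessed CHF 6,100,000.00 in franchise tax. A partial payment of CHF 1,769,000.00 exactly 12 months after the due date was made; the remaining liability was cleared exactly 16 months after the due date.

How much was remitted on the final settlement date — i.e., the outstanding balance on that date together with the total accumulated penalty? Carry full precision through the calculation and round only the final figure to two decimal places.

Monthly rate = 7.8% ÷ 12 = 0.65%
Balance at month 12: CHF 6,100,000.0000 × (1 + 0.0065)^12 = CHF 6,593,183.8432…
After CHF 1,769,000.00 payment: CHF 6,593,183.8432… − CHF 1,769,000.00 = CHF 4,824,183.8432…
Balance at month 16: CHF 4,824,183.8432… × (1 + 0.0065)^4 = CHF 4,950,840.8617…
Penalty: 16 × 1.25% × CHF 6,100,000.00 = CHF 1,220,000.00
Final settlement = outstanding balance + penalty = CHF 4,950,840.8617… + CHF 1,220,000.00 = CHF 6,170,840.86

CHF 6,170,840.86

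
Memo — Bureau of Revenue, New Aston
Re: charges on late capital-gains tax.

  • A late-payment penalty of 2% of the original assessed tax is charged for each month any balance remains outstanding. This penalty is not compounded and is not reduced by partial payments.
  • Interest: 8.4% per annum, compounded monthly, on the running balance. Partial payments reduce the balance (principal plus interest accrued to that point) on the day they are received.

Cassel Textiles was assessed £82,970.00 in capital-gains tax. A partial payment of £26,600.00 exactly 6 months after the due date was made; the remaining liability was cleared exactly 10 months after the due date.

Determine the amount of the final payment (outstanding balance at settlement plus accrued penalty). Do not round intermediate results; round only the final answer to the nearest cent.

£78,205.65

Monthly rate = 8.4% ÷ 12 = 0.7%
Balance at month 6: £82,970.0000 × (1 + 0.007)^6 = £86,516.2951…
After £26,600.00 payment: £86,516.2951… − £26,600.00 = £59,916.2951…
Balance at month 10: £59,916.2951… × (1 + 0.007)^4 = £61,611.6491…
Penalty: 10 × 2% × £82,970.00 = £16,594.00
Final settlement = outstanding balance + penalty = £61,611.6491… + £16,594.00 = £78,205.65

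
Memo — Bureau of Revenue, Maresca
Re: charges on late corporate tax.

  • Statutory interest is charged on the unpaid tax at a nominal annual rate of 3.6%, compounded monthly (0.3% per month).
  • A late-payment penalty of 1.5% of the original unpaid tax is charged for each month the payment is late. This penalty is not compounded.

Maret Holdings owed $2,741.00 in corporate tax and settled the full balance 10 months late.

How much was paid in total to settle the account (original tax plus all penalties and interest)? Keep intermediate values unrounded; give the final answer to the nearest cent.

Late-payment penalty = 1.5% × $2,741.00 × 10 mo = $411.15
Interest: $2,741.00 × ((1 + 0.003)^10 − 1) = $2,741.00 × 0.0304083… = $83.3490…
Total = $2,741.00 + $411.1500 + $83.3490… = $3,235.50

$3,235.50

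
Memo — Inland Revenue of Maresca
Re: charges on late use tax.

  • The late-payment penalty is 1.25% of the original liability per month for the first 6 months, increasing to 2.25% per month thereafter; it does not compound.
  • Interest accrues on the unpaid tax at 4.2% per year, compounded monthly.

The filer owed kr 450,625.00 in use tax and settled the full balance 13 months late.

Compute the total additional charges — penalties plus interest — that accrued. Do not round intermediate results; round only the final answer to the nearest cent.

kr 125,709.90

Penalty, months 1–6: 6 × 1.25% × kr 450,625.00 = kr 33,796.88…
Penalty, months 7–13: 7 × 2.25% × kr 450,625.00 = kr 70,973.44…
Interest (4.2%/yr ÷ 12 = 0.35%/month): kr 450,625.00 × ((1 + 0.0035)^13 − 1) = kr 20,939.5840…
Penalties + interest = kr 104,770.3125 + kr 20,939.5840… = kr 125,709.90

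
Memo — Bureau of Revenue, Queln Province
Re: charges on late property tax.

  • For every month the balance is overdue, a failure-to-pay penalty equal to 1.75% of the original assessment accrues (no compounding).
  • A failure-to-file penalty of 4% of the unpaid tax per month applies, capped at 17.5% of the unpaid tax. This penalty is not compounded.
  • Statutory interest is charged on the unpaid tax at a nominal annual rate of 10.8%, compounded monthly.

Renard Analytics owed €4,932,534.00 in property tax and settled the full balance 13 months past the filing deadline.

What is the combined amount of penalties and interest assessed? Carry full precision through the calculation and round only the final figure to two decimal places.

€2,594,667.09

Failure-to-file: 13 × 4% × €4,932,534.00 = €2,564,917.68, capped at 17.5% × €4,932,534.00 = €863,193.45
Failure-to-pay penalty: 13 × 1.75% × €4,932,534.00 = €1,122,151.49…
Interest (10.8%/yr ÷ 12 = 0.9%/month): €4,932,534.00 × ((1 + 0.009)^13 − 1) = €609,322.1500…
Penalties + interest = €1,985,344.9350 + €609,322.1500… = €2,594,667.09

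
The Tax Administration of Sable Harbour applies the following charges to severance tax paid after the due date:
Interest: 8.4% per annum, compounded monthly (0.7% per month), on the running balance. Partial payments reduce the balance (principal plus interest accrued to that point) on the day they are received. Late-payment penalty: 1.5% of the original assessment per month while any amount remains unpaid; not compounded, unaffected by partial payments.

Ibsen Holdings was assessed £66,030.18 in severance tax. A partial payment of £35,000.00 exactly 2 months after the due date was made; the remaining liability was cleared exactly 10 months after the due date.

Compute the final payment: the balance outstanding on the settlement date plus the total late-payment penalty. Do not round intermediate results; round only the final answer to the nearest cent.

Balance at month 2: £66,030.1800 × (1 + 0.007)^2 = £66,957.8380…
After £35,000.00 payment: £66,957.8380… − £35,000.00 = £31,957.8380…
Balance at month 10: £31,957.8380… × (1 + 0.007)^8 = £33,791.9423…
Penalty: 10 × 1.5% × £66,030.18 = £9,904.53…
Final settlement = outstanding balance + penalty = £33,791.9423… + £9,904.53… = £43,696.47

£43,696.47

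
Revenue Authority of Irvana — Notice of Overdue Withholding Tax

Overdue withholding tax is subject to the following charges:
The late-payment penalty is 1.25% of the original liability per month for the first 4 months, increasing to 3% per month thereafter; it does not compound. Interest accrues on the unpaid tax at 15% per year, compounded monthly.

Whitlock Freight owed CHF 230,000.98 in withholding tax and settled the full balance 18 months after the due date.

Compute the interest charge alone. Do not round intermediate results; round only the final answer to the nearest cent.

CHF 57,633.05

Interest (15%/yr ÷ 12 = 1.25%/month): CHF 230,000.98 × ((1 + 0.0125)^18 − 1) = CHF 57,633.0462…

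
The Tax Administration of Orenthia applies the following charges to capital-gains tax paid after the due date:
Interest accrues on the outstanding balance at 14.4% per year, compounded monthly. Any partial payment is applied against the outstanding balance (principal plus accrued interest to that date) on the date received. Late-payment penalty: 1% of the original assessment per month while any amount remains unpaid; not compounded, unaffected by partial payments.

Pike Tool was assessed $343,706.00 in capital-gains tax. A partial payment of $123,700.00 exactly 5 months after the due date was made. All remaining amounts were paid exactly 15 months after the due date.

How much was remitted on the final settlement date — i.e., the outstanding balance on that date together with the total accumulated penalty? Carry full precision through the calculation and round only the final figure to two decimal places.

$323,234.27

Monthly rate = 14.4% ÷ 12 = 1.2%
Balance at month 5: $343,706.0000 × (1 + 0.012)^5 = $364,829.2716…
After $123,700.00 payment: $364,829.2716… − $123,700.00 = $241,129.2716…
Balance at month 15: $241,129.2716… × (1 + 0.012)^10 = $271,678.3677…
Penalty: 15 × 1% × $343,706.00 = $51,555.90
Final settlement = outstanding balance + penalty = $271,678.3677… + $51,555.90 = $323,234.27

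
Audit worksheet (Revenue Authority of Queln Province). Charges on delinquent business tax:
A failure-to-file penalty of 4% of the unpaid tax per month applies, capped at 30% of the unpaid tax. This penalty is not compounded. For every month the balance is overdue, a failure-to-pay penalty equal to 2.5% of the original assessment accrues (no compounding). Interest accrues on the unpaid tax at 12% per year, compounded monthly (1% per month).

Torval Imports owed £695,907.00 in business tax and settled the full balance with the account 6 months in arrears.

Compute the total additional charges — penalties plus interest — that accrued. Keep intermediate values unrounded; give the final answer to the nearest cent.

Failure-to-file: 6 × 4% × £695,907.00 = £167,017.68 (under the 30% cap)
Failure-to-pay penalty: 6 × 2.5% × £695,907.00 = £104,386.05
Interest: £695,907.00 × ((1 + 0.01)^6 − 1) = £695,907.00 × 0.0615202… = £42,812.3034…
Penalties + interest = £271,403.7300 + £42,812.3034… = £314,216.03

£314,216.03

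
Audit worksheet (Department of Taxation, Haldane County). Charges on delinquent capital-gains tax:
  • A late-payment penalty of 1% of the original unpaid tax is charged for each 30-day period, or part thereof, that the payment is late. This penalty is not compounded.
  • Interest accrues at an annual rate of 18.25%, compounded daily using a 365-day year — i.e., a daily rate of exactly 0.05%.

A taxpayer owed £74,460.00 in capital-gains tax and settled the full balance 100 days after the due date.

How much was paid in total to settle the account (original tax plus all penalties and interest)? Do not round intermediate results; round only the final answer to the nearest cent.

£81,255.07

Penalty periods: ⌈100/30⌉ = 4; penalty = 4 × 1% × £74,460.00 = £2,978.40
Interest: £74,460.00 × ((1 + 0.0005)^100 − 1) = £74,460.00 × 0.05125796… = £3,816.6677…
Total = £74,460.00 + £2,978.4000 + £3,816.6677… = £81,255.07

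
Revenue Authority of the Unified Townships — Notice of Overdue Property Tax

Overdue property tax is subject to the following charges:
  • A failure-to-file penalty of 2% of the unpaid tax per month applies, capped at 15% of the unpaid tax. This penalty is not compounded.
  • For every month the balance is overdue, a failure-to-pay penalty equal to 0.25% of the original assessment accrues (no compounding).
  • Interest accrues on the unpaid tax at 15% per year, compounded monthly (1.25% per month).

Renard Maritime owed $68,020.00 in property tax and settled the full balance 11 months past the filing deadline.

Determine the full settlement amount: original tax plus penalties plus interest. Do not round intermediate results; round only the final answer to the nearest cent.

$90,053.33

Failure-to-file: 11 × 2% × $68,020.00 = $14,964.40, capped at 15% × $68,020.00 = $10,203.00
Failure-to-pay penalty = 0.25% × $68,020.00 × 11 mo = $1,870.55
Interest: $68,020.00 × ((1 + 0.0125)^11 − 1) = $68,020.00 × 0.1464242… = $9,959.7751…
Total = $68,020.00 + $12,073.5500 + $9,959.7751… = $90,053.33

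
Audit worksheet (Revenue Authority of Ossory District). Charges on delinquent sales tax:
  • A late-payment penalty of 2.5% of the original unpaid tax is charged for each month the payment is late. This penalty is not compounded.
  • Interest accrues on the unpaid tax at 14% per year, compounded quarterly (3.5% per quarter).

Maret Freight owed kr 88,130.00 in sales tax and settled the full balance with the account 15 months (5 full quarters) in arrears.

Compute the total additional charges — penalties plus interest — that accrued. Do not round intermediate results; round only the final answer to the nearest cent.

kr 49,589.54

Late-payment penalty: 15 × 2.5% × kr 88,130.00 = kr 33,048.75
Interest: kr 88,130.00 × ((1 + 0.035)^5 − 1) = kr 88,130.00 × 0.1876863… = kr 16,540.7941…
Penalties + interest = kr 33,048.7500 + kr 16,540.7941… = kr 49,589.54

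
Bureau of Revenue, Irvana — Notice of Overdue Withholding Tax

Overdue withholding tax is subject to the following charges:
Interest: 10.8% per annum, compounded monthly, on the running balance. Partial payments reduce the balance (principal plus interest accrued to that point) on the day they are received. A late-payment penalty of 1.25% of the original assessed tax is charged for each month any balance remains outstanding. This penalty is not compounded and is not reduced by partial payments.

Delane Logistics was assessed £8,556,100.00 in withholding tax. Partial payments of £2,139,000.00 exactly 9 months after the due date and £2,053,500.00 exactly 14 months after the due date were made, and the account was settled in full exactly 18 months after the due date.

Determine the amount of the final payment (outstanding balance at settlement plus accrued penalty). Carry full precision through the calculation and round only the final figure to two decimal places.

Monthly rate = 10.8% ÷ 12 = 0.9%
Balance at month 9: £8,556,100.0000 × (1 + 0.009)^9 = £9,274,624.7662…
After £2,139,000.00 payment: £9,274,624.7662… − £2,139,000.00 = £7,135,624.7662…
Balance at month 14: £7,135,624.7662… × (1 + 0.009)^5 = £7,462,559.9899…
After £2,053,500.00 payment: £7,462,559.9899… − £2,053,500.00 = £5,409,059.9899…
Balance at month 18: £5,409,059.9899… × (1 + 0.009)^4 = £5,606,430.7610…
Penalty: 18 × 1.25% × £8,556,100.00 = £1,925,122.50
Final settlement = outstanding balance + penalty = £5,606,430.7610… + £1,925,122.50 = £7,531,553.26

£7,531,553.26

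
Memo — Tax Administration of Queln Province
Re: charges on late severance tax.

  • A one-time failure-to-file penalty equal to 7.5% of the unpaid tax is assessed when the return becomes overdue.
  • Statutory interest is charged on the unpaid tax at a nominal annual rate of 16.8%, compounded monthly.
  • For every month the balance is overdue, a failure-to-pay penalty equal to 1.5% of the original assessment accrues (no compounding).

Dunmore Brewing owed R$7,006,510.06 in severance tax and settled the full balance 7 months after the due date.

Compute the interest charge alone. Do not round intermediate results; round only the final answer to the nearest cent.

Interest (16.8%/yr ÷ 12 = 1.4%/month): R$7,006,510.06 × ((1 + 0.014)^7 − 1) = R$716,159.1867…

R$716,159.19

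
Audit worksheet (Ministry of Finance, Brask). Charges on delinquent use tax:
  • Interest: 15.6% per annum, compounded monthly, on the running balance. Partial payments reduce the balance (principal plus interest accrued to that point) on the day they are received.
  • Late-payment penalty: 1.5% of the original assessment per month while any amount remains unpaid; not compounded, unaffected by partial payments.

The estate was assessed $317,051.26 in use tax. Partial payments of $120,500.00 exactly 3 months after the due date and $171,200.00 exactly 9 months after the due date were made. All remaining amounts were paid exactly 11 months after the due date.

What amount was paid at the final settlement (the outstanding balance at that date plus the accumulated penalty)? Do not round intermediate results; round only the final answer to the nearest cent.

Monthly rate = 15.6% ÷ 12 = 1.3%
Balance at month 3: $317,051.2600 × (1 + 0.013)^3 = $329,577.7007…
After $120,500.00 payment: $329,577.7007… − $120,500.00 = $209,077.7007…
Balance at month 9: $209,077.7007… × (1 + 0.013)^6 = $225,925.0502…
After $171,200.00 payment: $225,925.0502… − $171,200.00 = $54,725.0502…
Balance at month 11: $54,725.0502… × (1 + 0.013)^2 = $56,157.1501…
Penalty: 11 × 1.5% × $317,051.26 = $52,313.46…
Final settlement = outstanding balance + penalty = $56,157.1501… + $52,313.46… = $108,470.61

$108,470.61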